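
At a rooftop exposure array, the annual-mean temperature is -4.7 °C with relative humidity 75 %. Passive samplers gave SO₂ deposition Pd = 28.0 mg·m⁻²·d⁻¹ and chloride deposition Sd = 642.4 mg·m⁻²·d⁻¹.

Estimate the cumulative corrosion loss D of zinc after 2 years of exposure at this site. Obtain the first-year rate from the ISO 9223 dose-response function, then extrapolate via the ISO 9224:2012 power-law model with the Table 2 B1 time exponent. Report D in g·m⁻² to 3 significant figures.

D(2) = 23.3 g·m⁻²

zinc: temperature factor f = +0.038·(-14.7) = -0.5586
  sulphur-dioxide contribution → 1.007 μm/a
  chloride contribution → 0.8522 μm/a
  ⇒ r_corr(zinc) = 1.859 μm/a
Power-law: D(2) = r_corr · 2^0.813
  D(2) = 1.859 × 2^0.813 = 1.859 × 1.757 = 3.267 μm
  Mass loss = 3.267 μm × 7.14 g/cm³ = 23.32 g·m⁻²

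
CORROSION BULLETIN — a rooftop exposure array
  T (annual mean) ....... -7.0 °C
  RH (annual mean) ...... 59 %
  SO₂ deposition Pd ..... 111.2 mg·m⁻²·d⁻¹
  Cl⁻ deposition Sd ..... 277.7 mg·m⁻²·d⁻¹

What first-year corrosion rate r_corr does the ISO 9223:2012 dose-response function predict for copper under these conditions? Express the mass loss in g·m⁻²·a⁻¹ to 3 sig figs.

copper: f(T) = +0.126·(T−10) [T≤10 °C] = -2.1420
  SO₂ term: 0.0053·111.2^0.26·exp(0.059·59-2.1420) = 0.06883
  Cl⁻ term: 0.01025·277.7^0.27·exp(0.036·59+0.049·-7.0) = 0.278
  r_corr = 0.06883 + 0.278 = 0.3468 μm/a
Convert to mass loss: 0.3468 μm/a × 8.96 g/cm³ = 3.107 g·m⁻²·a⁻¹

r_corr = 3.11 g·m⁻²·a⁻¹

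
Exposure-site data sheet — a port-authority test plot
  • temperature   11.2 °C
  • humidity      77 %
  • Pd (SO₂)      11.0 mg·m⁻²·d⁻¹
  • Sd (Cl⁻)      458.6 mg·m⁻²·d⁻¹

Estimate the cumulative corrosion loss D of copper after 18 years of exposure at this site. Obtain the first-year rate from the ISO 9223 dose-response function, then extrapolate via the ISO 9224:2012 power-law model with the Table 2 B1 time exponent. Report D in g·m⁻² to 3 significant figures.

copper: T>10 °C ⇒ hinge -0.080·(11.2−10) = -0.0960
  sulphur-dioxide contribution → 0.844 μm/a
  chloride contribution → 1.484 μm/a
  total first-year rate 2.328 μm/a
Power-law: D(18) = r_corr · 18^0.667
  D(18) = 2.328 × 18^0.667 = 2.328 × 6.875 = 16.01 μm
  Mass loss = 16.01 μm × 8.96 g/cm³ = 143.4 g·m⁻²

D(18) = 143 g·m⁻²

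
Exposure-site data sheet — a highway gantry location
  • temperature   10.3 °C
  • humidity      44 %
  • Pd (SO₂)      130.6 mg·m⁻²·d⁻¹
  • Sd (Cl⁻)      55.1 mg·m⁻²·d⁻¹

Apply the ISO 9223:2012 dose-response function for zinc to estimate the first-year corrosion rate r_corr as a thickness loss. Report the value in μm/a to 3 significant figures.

r_corr = 1.40 μm/a

zinc: f(T) = -0.071·(T−10) [T>10 °C] = -0.0213
  sulphur-dioxide contribution → 0.8154 μm/a
  chloride contribution → 0.5869 μm/a
  ⇒ r_corr(zinc) = 1.402 μm/a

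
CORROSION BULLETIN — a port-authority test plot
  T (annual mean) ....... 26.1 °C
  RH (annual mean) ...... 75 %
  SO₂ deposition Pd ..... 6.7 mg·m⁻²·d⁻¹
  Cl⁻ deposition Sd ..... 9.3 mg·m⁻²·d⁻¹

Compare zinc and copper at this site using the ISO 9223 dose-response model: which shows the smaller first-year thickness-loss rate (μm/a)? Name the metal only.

zinc: f(T) = -0.071·(T−10) [T>10 °C] = -1.1431
  sulphur-dioxide contribution → 0.2992 μm/a
  chloride contribution → 1.045 μm/a
  ⇒ r_corr(zinc) = 1.344 μm/a
copper: T>10 °C ⇒ hinge -0.080·(26.1−10) = -1.2880
  sulphur-dioxide contribution → 0.2002 μm/a
  chloride contribution → 1.001 μm/a
  total first-year rate 1.201 μm/a
Ordering by μm/a: zinc (1.34) > copper (1.2)

copper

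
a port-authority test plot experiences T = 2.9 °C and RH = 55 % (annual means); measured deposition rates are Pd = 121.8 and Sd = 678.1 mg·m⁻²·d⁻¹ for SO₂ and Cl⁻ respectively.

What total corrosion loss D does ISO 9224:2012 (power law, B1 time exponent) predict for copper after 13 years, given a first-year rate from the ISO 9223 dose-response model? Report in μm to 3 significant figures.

copper: f(T) = +0.126·(T−10) [T≤10 °C] = -0.8946
  sulphur-dioxide contribution → 0.1938 μm/a
  chloride contribution → 0.4975 μm/a
  ⇒ r_corr(copper) = 0.6913 μm/a
Long-term exponent b (ISO 9224 Table 2, B1) = 0.667
  D(13) = 0.6913 × 13^0.667 = 0.6913 × 5.534 = 3.825 μm

D(13) = 3.83 μm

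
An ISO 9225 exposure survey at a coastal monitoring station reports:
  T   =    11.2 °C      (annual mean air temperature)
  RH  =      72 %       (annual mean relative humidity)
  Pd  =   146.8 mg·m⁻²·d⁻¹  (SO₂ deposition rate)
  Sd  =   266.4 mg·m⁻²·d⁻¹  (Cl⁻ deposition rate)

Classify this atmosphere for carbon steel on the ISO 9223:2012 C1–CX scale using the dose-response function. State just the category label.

carbon steel: temperature factor f = -0.054·(1.2) = -0.0648
  Pd branch = 1.77·Pd^0.52·e^(0.02·RH+f) = 93.74 μm/a
  Sd branch = 0.102·Sd^0.62·e^(0.033·RH+0.04·T) = 54.81 μm/a
  sum: 93.74 + 54.81 → r_corr = 148.5 μm/a
ISO 9223 Table 2 (carbon steel): 80 < 149 ≤ 200 μm/a ⇒ C5

C5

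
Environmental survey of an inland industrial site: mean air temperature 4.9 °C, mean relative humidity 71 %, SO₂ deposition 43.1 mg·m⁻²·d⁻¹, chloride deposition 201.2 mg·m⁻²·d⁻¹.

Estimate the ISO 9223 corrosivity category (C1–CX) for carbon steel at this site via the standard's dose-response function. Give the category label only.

carbon steel: f(T) = +0.150·(T−10) [T≤10 °C] = -0.7650
  Pd branch = 1.77·Pd^0.52·e^(0.02·RH+f) = 24.12 μm/a
  Cl⁻ term: 0.102·201.2^0.62·exp(0.033·71+0.04·4.9) = 34.64
  sum: 24.12 + 34.64 → r_corr = 58.75 μm/a
ISO 9223 Table 2 (carbon steel): 50 < 58.8 ≤ 80 μm/a ⇒ C4

C4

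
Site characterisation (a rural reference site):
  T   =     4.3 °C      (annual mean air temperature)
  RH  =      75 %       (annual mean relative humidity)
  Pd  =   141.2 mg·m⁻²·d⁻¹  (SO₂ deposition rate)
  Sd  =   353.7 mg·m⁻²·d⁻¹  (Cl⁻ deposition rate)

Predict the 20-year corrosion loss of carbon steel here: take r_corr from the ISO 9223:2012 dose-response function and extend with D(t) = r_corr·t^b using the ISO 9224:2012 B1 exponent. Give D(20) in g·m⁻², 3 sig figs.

carbon steel: T≤10 °C ⇒ hinge +0.150·(4.3−10) = -0.8550
  sulphur-dioxide contribution → 44.26 μm/a
  chloride contribution → 54.74 μm/a
  total first-year rate 99 μm/a
Power-law: D(20) = r_corr · 20^0.523
  D(20) = 99 × 20^0.523 = 99 × 4.791 = 474.3 μm
  Mass loss = 474.3 μm × 7.85 g/cm³ = 3724 g·m⁻²

D(20) = 3.72e+03 g·m⁻²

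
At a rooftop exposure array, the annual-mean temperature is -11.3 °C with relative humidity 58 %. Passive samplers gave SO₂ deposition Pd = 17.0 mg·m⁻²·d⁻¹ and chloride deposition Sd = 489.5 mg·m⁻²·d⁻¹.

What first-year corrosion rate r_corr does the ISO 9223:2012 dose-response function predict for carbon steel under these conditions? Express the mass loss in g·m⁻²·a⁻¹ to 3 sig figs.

carbon steel: T≤10 °C ⇒ hinge +0.150·(-11.3−10) = -3.1950
  sulphur-dioxide contribution → 1.009 μm/a
  chloride contribution → 20.47 μm/a
  ⇒ r_corr(carbon steel) = 21.48 μm/a
Convert to mass loss: 21.48 μm/a × 7.85 g/cm³ = 168.6 g·m⁻²·a⁻¹

r_corr = 169 g·m⁻²·a⁻¹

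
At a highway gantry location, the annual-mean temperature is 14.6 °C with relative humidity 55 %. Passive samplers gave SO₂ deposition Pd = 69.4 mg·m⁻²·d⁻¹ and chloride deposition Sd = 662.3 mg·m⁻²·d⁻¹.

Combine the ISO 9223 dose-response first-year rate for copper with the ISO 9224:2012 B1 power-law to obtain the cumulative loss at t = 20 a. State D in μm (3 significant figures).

copper: T>10 °C ⇒ hinge -0.080·(14.6−10) = -0.3680
  Pd branch = 0.0053·Pd^0.26·e^(0.059·RH+f) = 0.2835 μm/a
  Sd branch = 0.01025·Sd^0.27·e^(0.036·RH+0.049·T) = 0.877 μm/a
  sum: 0.2835 + 0.877 → r_corr = 1.16 μm/a
Power-law: D(20) = r_corr · 20^0.667
  D(20) = 1.16 × 20^0.667 = 1.16 × 7.375 = 8.559 μm

D(20) = 8.56 μm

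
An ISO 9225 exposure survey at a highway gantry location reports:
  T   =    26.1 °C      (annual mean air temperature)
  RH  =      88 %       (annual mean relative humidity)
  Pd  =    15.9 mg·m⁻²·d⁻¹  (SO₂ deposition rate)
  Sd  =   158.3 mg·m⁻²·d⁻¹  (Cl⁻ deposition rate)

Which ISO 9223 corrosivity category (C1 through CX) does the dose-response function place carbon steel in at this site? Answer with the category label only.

C5

carbon steel: temperature factor f = -0.054·(16.1) = -0.8694
  Pd branch = 1.77·Pd^0.52·e^(0.02·RH+f) = 18.18 μm/a
  Sd branch = 0.102·Sd^0.62·e^(0.033·RH+0.04·T) = 122.1 μm/a
  r_corr = 18.18 + 122.1 = 140.3 μm/a
Category bounds: 80…200 μm/a bracket r_corr ⇒ C5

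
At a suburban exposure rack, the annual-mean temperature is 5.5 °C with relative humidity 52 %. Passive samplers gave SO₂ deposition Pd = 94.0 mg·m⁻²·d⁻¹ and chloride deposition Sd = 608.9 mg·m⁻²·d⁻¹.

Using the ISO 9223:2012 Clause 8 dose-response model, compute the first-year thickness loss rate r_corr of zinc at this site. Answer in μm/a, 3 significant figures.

r_corr = 2.51 μm/a

zinc: T≤10 °C ⇒ hinge +0.038·(5.5−10) = -0.1710
  SO₂ term: 0.0129·94.0^0.44·exp(0.046·52-0.1710) = 0.8777
  Sd branch = 0.0175·Sd^0.57·e^(0.008·RH+0.085·T) = 1.637 μm/a
  r_corr = 0.8777 + 1.637 = 2.514 μm/a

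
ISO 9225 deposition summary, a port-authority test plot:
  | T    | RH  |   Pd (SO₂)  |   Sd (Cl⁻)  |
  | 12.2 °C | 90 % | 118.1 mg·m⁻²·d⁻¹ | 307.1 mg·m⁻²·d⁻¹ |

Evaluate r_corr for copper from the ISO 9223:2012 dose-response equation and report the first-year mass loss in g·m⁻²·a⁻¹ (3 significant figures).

copper: f(T) = -0.080·(T−10) [T>10 °C] = -0.1760
  Pd branch = 0.0053·Pd^0.26·e^(0.059·RH+f) = 3.11 μm/a
  Sd branch = 0.01025·Sd^0.27·e^(0.036·RH+0.049·T) = 2.234 μm/a
  sum: 3.11 + 2.234 → r_corr = 5.343 μm/a
Convert to mass loss: 5.343 μm/a × 8.96 g/cm³ = 47.88 g·m⁻²·a⁻¹

r_corr = 47.9 g·m⁻²·a⁻¹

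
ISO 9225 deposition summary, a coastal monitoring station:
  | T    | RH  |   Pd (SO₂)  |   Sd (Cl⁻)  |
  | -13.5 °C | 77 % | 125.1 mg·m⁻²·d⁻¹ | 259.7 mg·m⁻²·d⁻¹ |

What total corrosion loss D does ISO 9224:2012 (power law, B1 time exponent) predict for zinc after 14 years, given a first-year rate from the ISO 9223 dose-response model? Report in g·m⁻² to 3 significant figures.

D(14) = 108 g·m⁻²

zinc: temperature factor f = +0.038·(-23.5) = -0.8930
  SO₂ term: 0.0129·125.1^0.44·exp(0.046·77-0.8930) = 1.527
  Cl⁻ term: 0.0175·259.7^0.57·exp(0.008·77+0.085·-13.5) = 0.2446
  r_corr = 1.527 + 0.2446 = 1.772 μm/a
Power-law: D(14) = r_corr · 14^0.813
  D(14) = 1.772 × 14^0.813 = 1.772 × 8.547 = 15.14 μm
  Mass loss = 15.14 μm × 7.14 g/cm³ = 108.1 g·m⁻²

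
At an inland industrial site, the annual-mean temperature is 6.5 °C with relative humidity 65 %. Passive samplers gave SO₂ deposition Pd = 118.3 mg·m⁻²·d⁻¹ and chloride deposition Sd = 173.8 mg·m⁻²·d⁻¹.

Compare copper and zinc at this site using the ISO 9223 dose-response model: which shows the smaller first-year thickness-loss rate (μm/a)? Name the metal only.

copper: T≤10 °C ⇒ hinge +0.126·(6.5−10) = -0.4410
  SO₂ term: 0.0053·118.3^0.26·exp(0.059·65-0.4410) = 0.5461
  Sd branch = 0.01025·Sd^0.27·e^(0.036·RH+0.049·T) = 0.589 μm/a
  r_corr = 0.5461 + 0.589 = 1.135 μm/a
zinc: f(T) = +0.038·(T−10) [T≤10 °C] = -0.1330
  Pd branch = 0.0129·Pd^0.44·e^(0.046·RH+f) = 1.834 μm/a
  Cl⁻ term: 0.0175·173.8^0.57·exp(0.008·65+0.085·6.5) = 0.9675
  sum: 1.834 + 0.9675 → r_corr = 2.802 μm/a
Ordering by μm/a: zinc (2.8) > copper (1.14)

copper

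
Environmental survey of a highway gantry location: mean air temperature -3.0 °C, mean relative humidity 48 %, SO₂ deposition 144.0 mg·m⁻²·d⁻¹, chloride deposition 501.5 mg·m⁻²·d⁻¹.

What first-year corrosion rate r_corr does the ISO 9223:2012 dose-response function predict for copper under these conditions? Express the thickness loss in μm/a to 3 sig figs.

copper: T≤10 °C ⇒ hinge +0.126·(-3.0−10) = -1.6380
  sulphur-dioxide contribution → 0.06368 μm/a
  chloride contribution → 0.2669 μm/a
  ⇒ r_corr(copper) = 0.3306 μm/a

r_corr = 0.331 μm/a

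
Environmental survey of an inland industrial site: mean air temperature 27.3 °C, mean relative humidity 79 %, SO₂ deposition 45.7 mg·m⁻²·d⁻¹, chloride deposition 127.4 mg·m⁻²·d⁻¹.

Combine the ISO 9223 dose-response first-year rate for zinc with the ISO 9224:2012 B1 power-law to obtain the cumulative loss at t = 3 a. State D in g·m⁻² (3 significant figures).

D(3) = 106 g·m⁻²

zinc: T>10 °C ⇒ hinge -0.071·(27.3−10) = -1.2283
  SO₂ term: 0.0129·45.7^0.44·exp(0.046·79-1.2283) = 0.7687
  Sd branch = 0.0175·Sd^0.57·e^(0.008·RH+0.085·T) = 5.312 μm/a
  r_corr = 0.7687 + 5.312 = 6.08 μm/a
ISO 9224: D(t) = r_corr · t^b with b = 0.813 (zinc, B1)
  D(3) = 6.08 × 3^0.813 = 6.08 × 2.443 = 14.85 μm
  Mass loss = 14.85 μm × 7.14 g/cm³ = 106.1 g·m⁻²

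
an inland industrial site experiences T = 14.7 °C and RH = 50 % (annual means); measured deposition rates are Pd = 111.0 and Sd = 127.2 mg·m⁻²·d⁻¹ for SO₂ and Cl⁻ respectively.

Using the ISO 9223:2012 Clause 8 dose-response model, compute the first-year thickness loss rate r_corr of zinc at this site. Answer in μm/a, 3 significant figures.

zinc: temperature factor f = -0.071·(4.7) = -0.3337
  SO₂ term: 0.0129·111.0^0.44·exp(0.046·50-0.3337) = 0.732
  Sd branch = 0.0175·Sd^0.57·e^(0.008·RH+0.085·T) = 1.442 μm/a
  r_corr = 0.732 + 1.442 = 2.174 μm/a

r_corr = 2.17 μm/a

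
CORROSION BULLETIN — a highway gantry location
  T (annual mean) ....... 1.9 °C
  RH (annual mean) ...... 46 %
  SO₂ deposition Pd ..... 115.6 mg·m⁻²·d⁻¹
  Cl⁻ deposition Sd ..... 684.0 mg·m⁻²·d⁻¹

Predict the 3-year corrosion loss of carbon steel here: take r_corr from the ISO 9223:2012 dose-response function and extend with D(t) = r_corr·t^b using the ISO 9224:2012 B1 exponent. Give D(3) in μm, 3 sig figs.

carbon steel: f(T) = +0.150·(T−10) [T≤10 °C] = -1.2150
  sulphur-dioxide contribution → 15.58 μm/a
  chloride contribution → 28.75 μm/a
  ⇒ r_corr(carbon steel) = 44.33 μm/a
Long-term exponent b (ISO 9224 Table 2, B1) = 0.523
  D(3) = 44.33 × 3^0.523 = 44.33 × 1.776 = 78.74 μm

D(3) = 78.7 μm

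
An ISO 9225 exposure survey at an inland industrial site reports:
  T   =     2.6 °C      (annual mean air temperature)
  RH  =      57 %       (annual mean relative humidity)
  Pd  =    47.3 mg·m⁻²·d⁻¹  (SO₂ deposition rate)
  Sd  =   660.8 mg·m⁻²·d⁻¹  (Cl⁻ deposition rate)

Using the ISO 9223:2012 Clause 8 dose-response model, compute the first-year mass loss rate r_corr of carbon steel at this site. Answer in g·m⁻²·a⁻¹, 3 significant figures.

r_corr = 433 g·m⁻²·a⁻¹

carbon steel: f(T) = +0.150·(T−10) [T≤10 °C] = -1.1100
  SO₂ term: 1.77·47.3^0.52·exp(0.02·57-1.1100) = 13.55
  Sd branch = 0.102·Sd^0.62·e^(0.033·RH+0.04·T) = 41.6 μm/a
  sum: 13.55 + 41.6 → r_corr = 55.15 μm/a
Convert to mass loss: 55.15 μm/a × 7.85 g/cm³ = 432.9 g·m⁻²·a⁻¹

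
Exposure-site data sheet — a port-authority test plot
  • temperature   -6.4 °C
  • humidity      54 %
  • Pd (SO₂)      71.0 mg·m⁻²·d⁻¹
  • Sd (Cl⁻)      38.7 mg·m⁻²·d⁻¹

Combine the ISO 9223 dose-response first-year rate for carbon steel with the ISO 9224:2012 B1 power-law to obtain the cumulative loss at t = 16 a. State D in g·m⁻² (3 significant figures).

D(16) = 288 g·m⁻²

carbon steel: temperature factor f = +0.150·(-16.4) = -2.4600
  Pd branch = 1.77·Pd^0.52·e^(0.02·RH+f) = 4.086 μm/a
  Cl⁻ term: 0.102·38.7^0.62·exp(0.033·54+0.04·-6.4) = 4.526
  r_corr = 4.086 + 4.526 = 8.612 μm/a
ISO 9224: D(t) = r_corr · t^b with b = 0.523 (carbon steel, B1)
  D(16) = 8.612 × 16^0.523 = 8.612 × 4.263 = 36.72 μm
  Mass loss = 36.72 μm × 7.85 g/cm³ = 288.2 g·m⁻²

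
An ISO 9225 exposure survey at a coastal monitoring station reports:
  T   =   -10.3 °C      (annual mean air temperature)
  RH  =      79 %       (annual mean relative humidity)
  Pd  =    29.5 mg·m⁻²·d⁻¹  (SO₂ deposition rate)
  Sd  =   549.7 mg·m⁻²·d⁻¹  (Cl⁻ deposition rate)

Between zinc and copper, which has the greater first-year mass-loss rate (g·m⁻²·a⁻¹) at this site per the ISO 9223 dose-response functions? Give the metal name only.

zinc: T≤10 °C ⇒ hinge +0.038·(-10.3−10) = -0.7714
  sulphur-dioxide contribution → 1.001 μm/a
  chloride contribution → 0.5002 μm/a
  total first-year rate 1.501 μm/a
  mass loss = 1.501 μm/a × 7.14 g/cm³ = 10.72 g·m⁻²·a⁻¹
copper: f(T) = +0.126·(T−10) [T≤10 °C] = -2.5578
  sulphur-dioxide contribution → 0.1047 μm/a
  chloride contribution → 0.5841 μm/a
  ⇒ r_corr(copper) = 0.6888 μm/a
  mass loss = 0.6888 μm/a × 8.96 g/cm³ = 6.172 g·m⁻²·a⁻¹
Ordering by g·m⁻²·a⁻¹: zinc (10.7) > copper (6.17)

zinc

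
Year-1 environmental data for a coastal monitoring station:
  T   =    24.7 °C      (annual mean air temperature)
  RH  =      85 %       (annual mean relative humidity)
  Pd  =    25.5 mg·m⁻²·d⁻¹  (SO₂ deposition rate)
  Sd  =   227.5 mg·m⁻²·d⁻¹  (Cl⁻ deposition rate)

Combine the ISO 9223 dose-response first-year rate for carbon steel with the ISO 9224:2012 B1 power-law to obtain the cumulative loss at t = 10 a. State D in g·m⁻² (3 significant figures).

carbon steel: T>10 °C ⇒ hinge -0.054·(24.7−10) = -0.7938
  sulphur-dioxide contribution → 23.6 μm/a
  chloride contribution → 131 μm/a
  ⇒ r_corr(carbon steel) = 154.6 μm/a
Long-term exponent b (ISO 9224 Table 2, B1) = 0.523
  D(10) = 154.6 × 10^0.523 = 154.6 × 3.334 = 515.4 μm
  Mass loss = 515.4 μm × 7.85 g/cm³ = 4046 g·m⁻²

D(10) = 4.05e+03 g·m⁻²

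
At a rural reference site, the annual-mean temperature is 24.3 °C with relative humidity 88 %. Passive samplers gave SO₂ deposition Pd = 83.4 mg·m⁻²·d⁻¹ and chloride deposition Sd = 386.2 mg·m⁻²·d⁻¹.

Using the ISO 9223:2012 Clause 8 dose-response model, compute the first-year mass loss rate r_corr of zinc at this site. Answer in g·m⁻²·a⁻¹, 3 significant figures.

r_corr = 72.8 g·m⁻²·a⁻¹

zinc: f(T) = -0.071·(T−10) [T>10 °C] = -1.0153
  sulphur-dioxide contribution → 1.875 μm/a
  chloride contribution → 8.323 μm/a
  ⇒ r_corr(zinc) = 10.2 μm/a
Convert to mass loss: 10.2 μm/a × 7.14 g/cm³ = 72.82 g·m⁻²·a⁻¹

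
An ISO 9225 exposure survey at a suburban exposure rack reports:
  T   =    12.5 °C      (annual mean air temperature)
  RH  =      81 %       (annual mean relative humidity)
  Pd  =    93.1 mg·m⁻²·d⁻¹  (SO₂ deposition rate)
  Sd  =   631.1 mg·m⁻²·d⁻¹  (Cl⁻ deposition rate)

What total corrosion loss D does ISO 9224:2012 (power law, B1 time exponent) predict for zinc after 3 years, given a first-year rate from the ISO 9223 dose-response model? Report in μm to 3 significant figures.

D(3) = 17.4 μm

zinc: f(T) = -0.071·(T−10) [T>10 °C] = -0.1775
  sulphur-dioxide contribution → 3.296 μm/a
  chloride contribution → 3.819 μm/a
  total first-year rate 7.115 μm/a
ISO 9224: D(t) = r_corr · t^b with b = 0.813 (zinc, B1)
  D(3) = 7.115 × 3^0.813 = 7.115 × 2.443 = 17.38 μm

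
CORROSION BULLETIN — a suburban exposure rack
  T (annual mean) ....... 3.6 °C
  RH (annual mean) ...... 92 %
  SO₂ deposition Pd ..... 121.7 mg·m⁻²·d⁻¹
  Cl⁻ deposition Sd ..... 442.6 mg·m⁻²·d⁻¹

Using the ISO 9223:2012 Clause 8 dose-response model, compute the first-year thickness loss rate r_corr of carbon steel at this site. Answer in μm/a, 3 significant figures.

carbon steel: f(T) = +0.150·(T−10) [T≤10 °C] = -0.9600
  sulphur-dioxide contribution → 51.82 μm/a
  chloride contribution → 107.2 μm/a
  ⇒ r_corr(carbon steel) = 159 μm/a

r_corr = 159 μm/a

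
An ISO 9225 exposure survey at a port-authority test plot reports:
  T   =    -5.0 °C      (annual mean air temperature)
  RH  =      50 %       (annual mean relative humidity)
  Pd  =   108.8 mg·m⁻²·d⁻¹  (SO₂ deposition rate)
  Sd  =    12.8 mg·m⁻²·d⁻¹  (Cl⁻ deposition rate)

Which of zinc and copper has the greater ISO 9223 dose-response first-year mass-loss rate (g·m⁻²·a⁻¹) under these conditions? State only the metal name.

zinc: f(T) = +0.038·(T−10) [T≤10 °C] = -0.5700
  sulphur-dioxide contribution → 0.5728 μm/a
  chloride contribution → 0.07299 μm/a
  total first-year rate 0.6458 μm/a
  mass loss = 0.6458 μm/a × 7.14 g/cm³ = 4.611 g·m⁻²·a⁻¹
copper: T≤10 °C ⇒ hinge +0.126·(-5.0−10) = -1.8900
  sulphur-dioxide contribution → 0.05178 μm/a
  chloride contribution → 0.0966 μm/a
  ⇒ r_corr(copper) = 0.1484 μm/a
  mass loss = 0.1484 μm/a × 8.96 g/cm³ = 1.33 g·m⁻²·a⁻¹
Ordering by g·m⁻²·a⁻¹: zinc (4.61) > copper (1.33)

zinc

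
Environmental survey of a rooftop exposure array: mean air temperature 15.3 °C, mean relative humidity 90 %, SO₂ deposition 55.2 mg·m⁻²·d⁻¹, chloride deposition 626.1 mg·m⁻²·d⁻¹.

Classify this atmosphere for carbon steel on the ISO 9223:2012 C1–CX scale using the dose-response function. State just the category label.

carbon steel: T>10 °C ⇒ hinge -0.054·(15.3−10) = -0.2862
  Pd branch = 1.77·Pd^0.52·e^(0.02·RH+f) = 64.75 μm/a
  Cl⁻ term: 0.102·626.1^0.62·exp(0.033·90+0.04·15.3) = 198.7
  r_corr = 64.75 + 198.7 = 263.4 μm/a
263 μm/a falls in (200, 700] for carbon steel → category CX

CX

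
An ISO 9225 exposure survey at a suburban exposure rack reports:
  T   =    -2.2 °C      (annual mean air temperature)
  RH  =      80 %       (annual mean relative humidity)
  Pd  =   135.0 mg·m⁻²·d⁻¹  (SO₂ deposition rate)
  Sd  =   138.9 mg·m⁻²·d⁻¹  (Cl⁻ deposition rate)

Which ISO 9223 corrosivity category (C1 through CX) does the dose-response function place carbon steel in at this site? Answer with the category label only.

carbon steel: temperature factor f = +0.150·(-12.2) = -1.8300
  sulphur-dioxide contribution → 18.02 μm/a
  chloride contribution → 27.89 μm/a
  ⇒ r_corr(carbon steel) = 45.91 μm/a
Category bounds: 25…50 μm/a bracket r_corr ⇒ C3

C3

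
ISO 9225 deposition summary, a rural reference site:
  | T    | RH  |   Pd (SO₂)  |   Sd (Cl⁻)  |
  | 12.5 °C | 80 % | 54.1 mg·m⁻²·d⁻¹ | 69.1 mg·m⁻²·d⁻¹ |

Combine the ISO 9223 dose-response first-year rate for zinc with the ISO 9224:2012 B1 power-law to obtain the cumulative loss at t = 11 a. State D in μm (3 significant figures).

zinc: T>10 °C ⇒ hinge -0.071·(12.5−10) = -0.1775
  Pd branch = 0.0129·Pd^0.44·e^(0.046·RH+f) = 2.479 μm/a
  Sd branch = 0.0175·Sd^0.57·e^(0.008·RH+0.085·T) = 1.074 μm/a
  r_corr = 2.479 + 1.074 = 3.553 μm/a
Long-term exponent b (ISO 9224 Table 2, B1) = 0.813
  D(11) = 3.553 × 11^0.813 = 3.553 × 7.025 = 24.96 μm

D(11) = 25.0 μm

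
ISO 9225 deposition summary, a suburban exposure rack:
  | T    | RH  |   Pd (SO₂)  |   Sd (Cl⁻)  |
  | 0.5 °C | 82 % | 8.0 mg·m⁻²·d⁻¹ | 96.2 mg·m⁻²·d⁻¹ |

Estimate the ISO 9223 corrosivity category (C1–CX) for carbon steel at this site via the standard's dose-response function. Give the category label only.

carbon steel: temperature factor f = +0.150·(-9.5) = -1.4250
  sulphur-dioxide contribution → 6.471 μm/a
  chloride contribution → 26.43 μm/a
  ⇒ r_corr(carbon steel) = 32.9 μm/a
32.9 μm/a falls in (25, 50] for carbon steel → category C3

C3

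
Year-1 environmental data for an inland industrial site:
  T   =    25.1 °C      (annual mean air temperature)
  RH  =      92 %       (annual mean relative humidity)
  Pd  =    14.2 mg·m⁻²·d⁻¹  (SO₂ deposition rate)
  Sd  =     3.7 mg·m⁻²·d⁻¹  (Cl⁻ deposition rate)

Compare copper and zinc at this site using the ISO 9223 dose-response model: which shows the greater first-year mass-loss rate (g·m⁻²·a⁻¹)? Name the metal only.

copper: f(T) = -0.080·(T−10) [T>10 °C] = -1.2080
  Pd branch = 0.0053·Pd^0.26·e^(0.059·RH+f) = 0.7188 μm/a
  Sd branch = 0.01025·Sd^0.27·e^(0.036·RH+0.049·T) = 1.37 μm/a
  sum: 0.7188 + 1.37 → r_corr = 2.089 μm/a
  mass loss = 2.089 μm/a × 8.96 g/cm³ = 18.71 g·m⁻²·a⁻¹
zinc: temperature factor f = -0.071·(15.1) = -1.0721
  SO₂ term: 0.0129·14.2^0.44·exp(0.046·92-1.0721) = 0.9771
  Cl⁻ term: 0.0175·3.7^0.57·exp(0.008·92+0.085·25.1) = 0.6503
  sum: 0.9771 + 0.6503 → r_corr = 1.627 μm/a
  mass loss = 1.627 μm/a × 7.14 g/cm³ = 11.62 g·m⁻²·a⁻¹
Ordering by g·m⁻²·a⁻¹: copper (18.7) > zinc (11.6)

copper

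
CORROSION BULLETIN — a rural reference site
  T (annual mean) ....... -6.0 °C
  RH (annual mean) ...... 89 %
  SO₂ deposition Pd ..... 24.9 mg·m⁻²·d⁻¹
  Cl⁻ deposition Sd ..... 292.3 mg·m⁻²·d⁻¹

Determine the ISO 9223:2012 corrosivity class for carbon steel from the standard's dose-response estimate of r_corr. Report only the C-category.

carbon steel: temperature factor f = +0.150·(-16.0) = -2.4000
  sulphur-dioxide contribution → 5.067 μm/a
  chloride contribution → 51.13 μm/a
  ⇒ r_corr(carbon steel) = 56.2 μm/a
ISO 9223 Table 2 (carbon steel): 50 < 56.2 ≤ 80 μm/a ⇒ C4

C4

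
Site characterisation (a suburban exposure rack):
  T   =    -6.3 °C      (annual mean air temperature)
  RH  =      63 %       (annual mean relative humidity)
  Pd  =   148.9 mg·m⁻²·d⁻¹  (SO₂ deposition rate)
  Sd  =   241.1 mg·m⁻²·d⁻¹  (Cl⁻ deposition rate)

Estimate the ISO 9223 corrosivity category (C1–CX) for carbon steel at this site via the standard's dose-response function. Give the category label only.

C3

carbon steel: temperature factor f = +0.150·(-16.3) = -2.4450
  Pd branch = 1.77·Pd^0.52·e^(0.02·RH+f) = 7.299 μm/a
  Cl⁻ term: 0.102·241.1^0.62·exp(0.033·63+0.04·-6.3) = 19.01
  r_corr = 7.299 + 19.01 = 26.31 μm/a
ISO 9223 Table 2 (carbon steel): 25 < 26.3 ≤ 50 μm/a ⇒ C3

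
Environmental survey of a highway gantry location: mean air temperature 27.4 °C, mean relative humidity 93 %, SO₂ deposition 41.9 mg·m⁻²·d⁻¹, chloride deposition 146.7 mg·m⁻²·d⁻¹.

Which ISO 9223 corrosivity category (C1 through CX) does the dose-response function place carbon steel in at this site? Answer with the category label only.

carbon steel: f(T) = -0.054·(T−10) [T>10 °C] = -0.9396
  SO₂ term: 1.77·41.9^0.52·exp(0.02·93-0.9396) = 30.99
  Sd branch = 0.102·Sd^0.62·e^(0.033·RH+0.04·T) = 144.8 μm/a
  sum: 30.99 + 144.8 → r_corr = 175.7 μm/a
ISO 9223 Table 2 (carbon steel): 80 < 176 ≤ 200 μm/a ⇒ C5

C5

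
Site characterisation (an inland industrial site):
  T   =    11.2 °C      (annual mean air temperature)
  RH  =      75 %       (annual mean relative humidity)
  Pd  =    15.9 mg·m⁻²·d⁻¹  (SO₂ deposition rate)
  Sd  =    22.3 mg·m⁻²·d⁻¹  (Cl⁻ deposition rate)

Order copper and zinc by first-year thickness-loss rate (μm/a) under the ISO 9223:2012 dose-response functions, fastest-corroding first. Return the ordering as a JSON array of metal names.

copper: T>10 °C ⇒ hinge -0.080·(11.2−10) = -0.0960
  sulphur-dioxide contribution → 0.8255 μm/a
  chloride contribution → 0.6105 μm/a
  total first-year rate 1.436 μm/a
zinc: f(T) = -0.071·(T−10) [T>10 °C] = -0.0852
  sulphur-dioxide contribution → 1.26 μm/a
  chloride contribution → 0.4848 μm/a
  total first-year rate 1.745 μm/a
Ordering by μm/a: zinc (1.75) > copper (1.44)

["zinc", "copper"]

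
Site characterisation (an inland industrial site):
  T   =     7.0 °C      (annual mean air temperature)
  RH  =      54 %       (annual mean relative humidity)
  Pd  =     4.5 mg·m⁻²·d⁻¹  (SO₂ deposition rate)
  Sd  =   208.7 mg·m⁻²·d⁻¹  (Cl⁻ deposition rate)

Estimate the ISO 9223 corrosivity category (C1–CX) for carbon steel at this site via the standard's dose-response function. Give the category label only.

C3

carbon steel: temperature factor f = +0.150·(-3.0) = -0.4500
  SO₂ term: 1.77·4.5^0.52·exp(0.02·54-0.4500) = 7.265
  Cl⁻ term: 0.102·208.7^0.62·exp(0.033·54+0.04·7.0) = 21.99
  r_corr = 7.265 + 21.99 = 29.25 μm/a
ISO 9223 Table 2 (carbon steel): 25 < 29.3 ≤ 50 μm/a ⇒ C3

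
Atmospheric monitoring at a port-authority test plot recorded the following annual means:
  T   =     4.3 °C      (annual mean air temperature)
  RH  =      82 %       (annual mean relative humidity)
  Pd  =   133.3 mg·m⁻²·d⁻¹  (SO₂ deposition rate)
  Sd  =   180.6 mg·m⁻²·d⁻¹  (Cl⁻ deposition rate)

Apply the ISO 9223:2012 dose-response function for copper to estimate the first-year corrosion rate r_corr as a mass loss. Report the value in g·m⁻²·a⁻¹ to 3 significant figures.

r_corr = 19.3 g·m⁻²·a⁻¹

copper: f(T) = +0.126·(T−10) [T≤10 °C] = -0.7182
  SO₂ term: 0.0053·133.3^0.26·exp(0.059·82-0.7182) = 1.164
  Cl⁻ term: 0.01025·180.6^0.27·exp(0.036·82+0.049·4.3) = 0.9853
  sum: 1.164 + 0.9853 → r_corr = 2.149 μm/a
Convert to mass loss: 2.149 μm/a × 8.96 g/cm³ = 19.26 g·m⁻²·a⁻¹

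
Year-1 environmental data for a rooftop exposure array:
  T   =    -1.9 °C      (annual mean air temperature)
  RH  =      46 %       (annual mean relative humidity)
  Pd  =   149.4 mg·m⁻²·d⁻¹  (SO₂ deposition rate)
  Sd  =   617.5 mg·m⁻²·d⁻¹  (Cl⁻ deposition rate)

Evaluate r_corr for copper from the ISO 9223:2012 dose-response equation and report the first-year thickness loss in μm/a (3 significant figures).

r_corr = 0.343 μm/a

copper: T≤10 °C ⇒ hinge +0.126·(-1.9−10) = -1.4994
  Pd branch = 0.0053·Pd^0.26·e^(0.059·RH+f) = 0.06563 μm/a
  Cl⁻ term: 0.01025·617.5^0.27·exp(0.036·46+0.049·-1.9) = 0.2773
  sum: 0.06563 + 0.2773 → r_corr = 0.3429 μm/a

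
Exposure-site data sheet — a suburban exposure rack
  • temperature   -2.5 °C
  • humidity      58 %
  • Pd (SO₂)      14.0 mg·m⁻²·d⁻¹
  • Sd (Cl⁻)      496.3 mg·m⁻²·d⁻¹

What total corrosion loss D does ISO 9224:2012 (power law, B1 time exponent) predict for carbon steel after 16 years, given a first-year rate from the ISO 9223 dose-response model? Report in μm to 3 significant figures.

carbon steel: f(T) = +0.150·(T−10) [T≤10 °C] = -1.8750
  Pd branch = 1.77·Pd^0.52·e^(0.02·RH+f) = 3.415 μm/a
  Cl⁻ term: 0.102·496.3^0.62·exp(0.033·58+0.04·-2.5) = 29.36
  r_corr = 3.415 + 29.36 = 32.78 μm/a
Long-term exponent b (ISO 9224 Table 2, B1) = 0.523
  D(16) = 32.78 × 16^0.523 = 32.78 × 4.263 = 139.7 μm

D(16) = 140 μm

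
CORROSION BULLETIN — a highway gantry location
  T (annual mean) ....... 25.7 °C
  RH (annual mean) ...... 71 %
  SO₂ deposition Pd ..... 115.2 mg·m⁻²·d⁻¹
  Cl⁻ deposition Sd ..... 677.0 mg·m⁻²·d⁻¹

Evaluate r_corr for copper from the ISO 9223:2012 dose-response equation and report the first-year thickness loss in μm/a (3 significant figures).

r_corr = 3.05 μm/a

copper: temperature factor f = -0.080·(15.7) = -1.2560
  Pd branch = 0.0053·Pd^0.26·e^(0.059·RH+f) = 0.342 μm/a
  Sd branch = 0.01025·Sd^0.27·e^(0.036·RH+0.049·T) = 2.704 μm/a
  r_corr = 0.342 + 2.704 = 3.046 μm/a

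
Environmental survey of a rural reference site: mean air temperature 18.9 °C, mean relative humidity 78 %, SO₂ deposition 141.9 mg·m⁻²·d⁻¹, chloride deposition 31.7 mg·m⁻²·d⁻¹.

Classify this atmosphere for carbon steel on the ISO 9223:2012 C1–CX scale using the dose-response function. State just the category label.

C5

carbon steel: T>10 °C ⇒ hinge -0.054·(18.9−10) = -0.4806
  sulphur-dioxide contribution → 68.51 μm/a
  chloride contribution → 24.29 μm/a
  total first-year rate 92.81 μm/a
Category bounds: 80…200 μm/a bracket r_corr ⇒ C5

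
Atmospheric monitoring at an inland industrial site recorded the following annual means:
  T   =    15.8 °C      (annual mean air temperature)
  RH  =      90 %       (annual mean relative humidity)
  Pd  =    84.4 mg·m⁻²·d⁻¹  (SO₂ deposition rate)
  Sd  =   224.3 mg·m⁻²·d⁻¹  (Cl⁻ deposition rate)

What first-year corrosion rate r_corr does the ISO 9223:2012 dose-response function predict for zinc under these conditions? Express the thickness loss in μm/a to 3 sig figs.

r_corr = 6.79 μm/a

zinc: f(T) = -0.071·(T−10) [T>10 °C] = -0.4118
  Pd branch = 0.0129·Pd^0.44·e^(0.046·RH+f) = 3.778 μm/a
  Sd branch = 0.0175·Sd^0.57·e^(0.008·RH+0.085·T) = 3.013 μm/a
  sum: 3.778 + 3.013 → r_corr = 6.791 μm/a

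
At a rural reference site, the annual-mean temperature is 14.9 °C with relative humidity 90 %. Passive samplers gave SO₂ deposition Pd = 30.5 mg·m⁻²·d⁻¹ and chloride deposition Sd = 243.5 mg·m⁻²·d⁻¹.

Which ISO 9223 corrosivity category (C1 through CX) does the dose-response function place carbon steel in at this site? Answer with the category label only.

C5

carbon steel: T>10 °C ⇒ hinge -0.054·(14.9−10) = -0.2646
  Pd branch = 1.77·Pd^0.52·e^(0.02·RH+f) = 48.6 μm/a
  Cl⁻ term: 0.102·243.5^0.62·exp(0.033·90+0.04·14.9) = 108.9
  r_corr = 48.6 + 108.9 = 157.5 μm/a
157 μm/a falls in (80, 200] for carbon steel → category C5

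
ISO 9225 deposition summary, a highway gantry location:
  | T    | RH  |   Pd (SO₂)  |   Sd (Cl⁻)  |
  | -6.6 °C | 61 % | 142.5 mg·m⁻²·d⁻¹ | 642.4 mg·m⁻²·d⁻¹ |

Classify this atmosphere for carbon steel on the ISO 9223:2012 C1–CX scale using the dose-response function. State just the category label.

C3

carbon steel: temperature factor f = +0.150·(-16.6) = -2.4900
  sulphur-dioxide contribution → 6.552 μm/a
  chloride contribution → 32.29 μm/a
  ⇒ r_corr(carbon steel) = 38.84 μm/a
Category bounds: 25…50 μm/a bracket r_corr ⇒ C3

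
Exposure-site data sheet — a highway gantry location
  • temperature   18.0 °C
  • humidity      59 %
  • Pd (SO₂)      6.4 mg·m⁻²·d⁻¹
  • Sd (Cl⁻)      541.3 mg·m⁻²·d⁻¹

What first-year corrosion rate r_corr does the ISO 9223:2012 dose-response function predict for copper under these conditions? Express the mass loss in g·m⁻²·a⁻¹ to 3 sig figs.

r_corr = 11.5 g·m⁻²·a⁻¹

copper: T>10 °C ⇒ hinge -0.080·(18.0−10) = -0.6400
  sulphur-dioxide contribution → 0.1471 μm/a
  chloride contribution → 1.133 μm/a
  ⇒ r_corr(copper) = 1.28 μm/a
Convert to mass loss: 1.28 μm/a × 8.96 g/cm³ = 11.47 g·m⁻²·a⁻¹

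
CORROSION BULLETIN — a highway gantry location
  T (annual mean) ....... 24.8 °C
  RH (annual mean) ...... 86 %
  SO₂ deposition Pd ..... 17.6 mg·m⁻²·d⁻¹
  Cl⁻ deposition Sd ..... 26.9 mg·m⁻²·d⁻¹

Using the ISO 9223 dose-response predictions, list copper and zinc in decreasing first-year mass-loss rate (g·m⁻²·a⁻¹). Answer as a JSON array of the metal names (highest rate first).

["copper", "zinc"]

copper: f(T) = -0.080·(T−10) [T>10 °C] = -1.1840
  Pd branch = 0.0053·Pd^0.26·e^(0.059·RH+f) = 0.5464 μm/a
  Cl⁻ term: 0.01025·26.9^0.27·exp(0.036·86+0.049·24.8) = 1.858
  sum: 0.5464 + 1.858 → r_corr = 2.405 μm/a
  mass loss = 2.405 μm/a × 8.96 g/cm³ = 21.55 g·m⁻²·a⁻¹
zinc: T>10 °C ⇒ hinge -0.071·(24.8−10) = -1.0508
  Pd branch = 0.0129·Pd^0.44·e^(0.046·RH+f) = 0.8324 μm/a
  Sd branch = 0.0175·Sd^0.57·e^(0.008·RH+0.085·T) = 1.872 μm/a
  sum: 0.8324 + 1.872 → r_corr = 2.704 μm/a
  mass loss = 2.704 μm/a × 7.14 g/cm³ = 19.31 g·m⁻²·a⁻¹
Ordering by g·m⁻²·a⁻¹: copper (21.5) > zinc (19.3)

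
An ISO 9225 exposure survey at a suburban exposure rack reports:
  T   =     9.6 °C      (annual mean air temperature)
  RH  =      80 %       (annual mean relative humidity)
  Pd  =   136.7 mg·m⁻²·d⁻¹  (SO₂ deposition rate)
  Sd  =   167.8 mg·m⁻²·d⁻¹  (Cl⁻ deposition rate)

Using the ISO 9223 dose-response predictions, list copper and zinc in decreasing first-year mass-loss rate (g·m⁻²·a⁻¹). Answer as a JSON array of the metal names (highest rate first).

["zinc", "copper"]

copper: temperature factor f = +0.126·(-0.4) = -0.0504
  Pd branch = 0.0053·Pd^0.26·e^(0.059·RH+f) = 2.03 μm/a
  Sd branch = 0.01025·Sd^0.27·e^(0.036·RH+0.049·T) = 1.165 μm/a
  sum: 2.03 + 1.165 → r_corr = 3.196 μm/a
  mass loss = 3.196 μm/a × 8.96 g/cm³ = 28.63 g·m⁻²·a⁻¹
zinc: temperature factor f = +0.038·(-0.4) = -0.0152
  Pd branch = 0.0129·Pd^0.44·e^(0.046·RH+f) = 4.385 μm/a
  Sd branch = 0.0175·Sd^0.57·e^(0.008·RH+0.085·T) = 1.392 μm/a
  r_corr = 4.385 + 1.392 = 5.776 μm/a
  mass loss = 5.776 μm/a × 7.14 g/cm³ = 41.24 g·m⁻²·a⁻¹
Ordering by g·m⁻²·a⁻¹: zinc (41.2) > copper (28.6)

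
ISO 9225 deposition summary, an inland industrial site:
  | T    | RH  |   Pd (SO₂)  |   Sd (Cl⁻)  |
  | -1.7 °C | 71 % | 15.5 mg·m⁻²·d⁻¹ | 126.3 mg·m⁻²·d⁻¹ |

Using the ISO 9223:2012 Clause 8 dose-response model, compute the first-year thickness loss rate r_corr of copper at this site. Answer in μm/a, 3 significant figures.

copper: temperature factor f = +0.126·(-11.7) = -1.4742
  Pd branch = 0.0053·Pd^0.26·e^(0.059·RH+f) = 0.1632 μm/a
  Sd branch = 0.01025·Sd^0.27·e^(0.036·RH+0.049·T) = 0.4487 μm/a
  sum: 0.1632 + 0.4487 → r_corr = 0.612 μm/a

r_corr = 0.612 μm/a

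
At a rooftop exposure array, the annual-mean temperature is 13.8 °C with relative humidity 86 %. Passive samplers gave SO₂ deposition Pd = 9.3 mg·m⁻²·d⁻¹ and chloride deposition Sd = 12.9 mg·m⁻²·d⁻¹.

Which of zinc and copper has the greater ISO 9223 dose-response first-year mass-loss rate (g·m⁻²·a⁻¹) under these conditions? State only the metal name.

copper

zinc: T>10 °C ⇒ hinge -0.071·(13.8−10) = -0.2698
  Pd branch = 0.0129·Pd^0.44·e^(0.046·RH+f) = 1.373 μm/a
  Cl⁻ term: 0.0175·12.9^0.57·exp(0.008·86+0.085·13.8) = 0.4834
  sum: 1.373 + 0.4834 → r_corr = 1.856 μm/a
  mass loss = 1.856 μm/a × 7.14 g/cm³ = 13.25 g·m⁻²·a⁻¹
copper: T>10 °C ⇒ hinge -0.080·(13.8−10) = -0.3040
  SO₂ term: 0.0053·9.3^0.26·exp(0.059·86-0.3040) = 1.116
  Sd branch = 0.01025·Sd^0.27·e^(0.036·RH+0.049·T) = 0.8889 μm/a
  sum: 1.116 + 0.8889 → r_corr = 2.005 μm/a
  mass loss = 2.005 μm/a × 8.96 g/cm³ = 17.96 g·m⁻²·a⁻¹
Ordering by g·m⁻²·a⁻¹: copper (18) > zinc (13.3)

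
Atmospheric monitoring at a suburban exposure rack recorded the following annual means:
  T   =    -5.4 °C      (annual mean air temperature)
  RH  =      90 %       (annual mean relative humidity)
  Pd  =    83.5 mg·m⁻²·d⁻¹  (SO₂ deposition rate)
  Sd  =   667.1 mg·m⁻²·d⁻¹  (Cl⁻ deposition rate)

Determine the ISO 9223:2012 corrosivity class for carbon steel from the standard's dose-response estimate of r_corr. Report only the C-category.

C5

carbon steel: f(T) = +0.150·(T−10) [T≤10 °C] = -2.3100
  SO₂ term: 1.77·83.5^0.52·exp(0.02·90-2.3100) = 10.61
  Sd branch = 0.102·Sd^0.62·e^(0.033·RH+0.04·T) = 90.29 μm/a
  sum: 10.61 + 90.29 → r_corr = 100.9 μm/a
ISO 9223 Table 2 (carbon steel): 80 < 101 ≤ 200 μm/a ⇒ C5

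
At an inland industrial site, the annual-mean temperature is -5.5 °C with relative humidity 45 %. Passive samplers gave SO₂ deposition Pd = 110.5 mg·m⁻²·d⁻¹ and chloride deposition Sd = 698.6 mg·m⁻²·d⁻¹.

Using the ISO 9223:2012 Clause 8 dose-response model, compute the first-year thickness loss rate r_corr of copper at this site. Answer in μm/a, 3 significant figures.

r_corr = 0.268 μm/a

copper: f(T) = +0.126·(T−10) [T≤10 °C] = -1.9530
  SO₂ term: 0.0053·110.5^0.26·exp(0.059·45-1.9530) = 0.03634
  Cl⁻ term: 0.01025·698.6^0.27·exp(0.036·45+0.049·-5.5) = 0.2318
  r_corr = 0.03634 + 0.2318 = 0.2682 μm/a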